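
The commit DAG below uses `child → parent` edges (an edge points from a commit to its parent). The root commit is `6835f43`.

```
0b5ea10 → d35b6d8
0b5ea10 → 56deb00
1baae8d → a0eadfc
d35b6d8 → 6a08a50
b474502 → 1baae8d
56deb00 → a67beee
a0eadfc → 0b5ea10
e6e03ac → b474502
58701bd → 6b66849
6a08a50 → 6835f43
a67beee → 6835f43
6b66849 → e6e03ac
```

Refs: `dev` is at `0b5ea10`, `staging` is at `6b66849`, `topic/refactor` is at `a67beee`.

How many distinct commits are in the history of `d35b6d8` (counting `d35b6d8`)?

3

Walking parent pointers from d35b6d8: reachable set = {6835f43, 6a08a50, d35b6d8}.
That is 3 commits.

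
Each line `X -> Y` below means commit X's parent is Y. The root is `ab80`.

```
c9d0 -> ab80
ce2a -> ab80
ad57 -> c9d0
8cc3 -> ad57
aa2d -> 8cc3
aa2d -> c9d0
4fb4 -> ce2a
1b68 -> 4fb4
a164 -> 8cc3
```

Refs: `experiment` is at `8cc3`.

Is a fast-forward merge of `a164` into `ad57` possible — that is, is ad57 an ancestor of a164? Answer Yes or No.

A fast-forward from ad57 to a164 is possible iff ad57 is an ancestor of a164.
Ancestors of a164: {8cc3, a164, ab80, ad57, c9d0}.
ad57 is among them, so fast-forward is possible.

Yes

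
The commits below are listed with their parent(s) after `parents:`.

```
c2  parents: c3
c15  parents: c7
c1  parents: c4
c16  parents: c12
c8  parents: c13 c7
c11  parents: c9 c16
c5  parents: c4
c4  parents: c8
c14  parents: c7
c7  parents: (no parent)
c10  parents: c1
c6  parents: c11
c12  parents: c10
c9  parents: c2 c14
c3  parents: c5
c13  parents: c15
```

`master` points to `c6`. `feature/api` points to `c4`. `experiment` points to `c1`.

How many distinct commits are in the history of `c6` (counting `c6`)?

16

Walking parent pointers from c6: reachable set = {c1, c10, c11, c12, c13, c14, c15, c16, c2, c3, c4, c5, c6, c7, c8, c9}.
That is 16 commits.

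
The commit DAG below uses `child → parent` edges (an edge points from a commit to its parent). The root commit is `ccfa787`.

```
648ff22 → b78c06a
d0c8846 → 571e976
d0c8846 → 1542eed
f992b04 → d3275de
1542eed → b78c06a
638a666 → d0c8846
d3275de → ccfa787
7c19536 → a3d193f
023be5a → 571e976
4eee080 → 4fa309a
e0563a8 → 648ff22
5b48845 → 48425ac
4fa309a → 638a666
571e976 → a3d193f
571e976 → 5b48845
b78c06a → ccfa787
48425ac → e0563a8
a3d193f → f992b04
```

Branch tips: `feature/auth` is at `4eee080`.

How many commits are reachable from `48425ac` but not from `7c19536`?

4

Reachable from 48425ac: {48425ac, 648ff22, b78c06a, ccfa787, e0563a8}.
Reachable from 7c19536: {7c19536, a3d193f, ccfa787, d3275de, f992b04}.
In 48425ac's history but not 7c19536's: {48425ac, 648ff22, b78c06a, e0563a8} — 4 commits.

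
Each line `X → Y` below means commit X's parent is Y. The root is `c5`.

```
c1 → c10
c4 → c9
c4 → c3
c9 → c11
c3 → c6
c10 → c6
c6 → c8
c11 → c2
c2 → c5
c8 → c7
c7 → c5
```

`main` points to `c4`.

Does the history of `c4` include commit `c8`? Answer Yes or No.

Yes

Ancestors of c4 (commits reachable by following parents): {c11, c2, c3, c4, c5, c6, c7, c8, c9}.
c8 is in that set, so it is an ancestor of c4.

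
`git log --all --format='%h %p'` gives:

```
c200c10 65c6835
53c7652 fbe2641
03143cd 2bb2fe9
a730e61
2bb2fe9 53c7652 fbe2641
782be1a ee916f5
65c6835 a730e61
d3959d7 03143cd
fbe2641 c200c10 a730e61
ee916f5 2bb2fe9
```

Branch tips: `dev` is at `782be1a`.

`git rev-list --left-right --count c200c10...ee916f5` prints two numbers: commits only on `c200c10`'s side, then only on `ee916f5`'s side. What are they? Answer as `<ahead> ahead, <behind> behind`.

0 ahead, 4 behind

Reachable from c200c10: {65c6835, a730e61, c200c10}.
Reachable from ee916f5: {2bb2fe9, 53c7652, 65c6835, a730e61, c200c10, ee916f5, fbe2641}.
Only in c200c10's history (ahead): {} — 0.
Only in ee916f5's history (behind): {2bb2fe9, 53c7652, ee916f5, fbe2641} — 4.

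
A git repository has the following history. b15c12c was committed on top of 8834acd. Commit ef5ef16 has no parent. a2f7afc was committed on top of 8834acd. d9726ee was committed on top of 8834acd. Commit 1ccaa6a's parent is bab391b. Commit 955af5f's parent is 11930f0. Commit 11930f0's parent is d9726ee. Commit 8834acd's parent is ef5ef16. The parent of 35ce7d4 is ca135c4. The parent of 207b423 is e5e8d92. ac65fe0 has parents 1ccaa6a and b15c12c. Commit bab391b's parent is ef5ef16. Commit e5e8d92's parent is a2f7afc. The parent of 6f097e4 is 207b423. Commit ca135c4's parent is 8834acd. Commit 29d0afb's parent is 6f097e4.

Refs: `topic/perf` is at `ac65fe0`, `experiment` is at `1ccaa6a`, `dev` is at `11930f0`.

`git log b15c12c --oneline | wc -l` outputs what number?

Walking parent pointers from b15c12c: reachable set = {8834acd, b15c12c, ef5ef16}.
That is 3 commits.

3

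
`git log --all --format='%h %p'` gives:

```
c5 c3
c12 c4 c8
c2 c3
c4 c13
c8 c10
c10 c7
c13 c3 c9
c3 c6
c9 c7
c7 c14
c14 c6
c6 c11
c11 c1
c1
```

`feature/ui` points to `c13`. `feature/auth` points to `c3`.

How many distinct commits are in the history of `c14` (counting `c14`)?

Walking parent pointers from c14: reachable set = {c1, c11, c14, c6}.
That is 4 commits.

4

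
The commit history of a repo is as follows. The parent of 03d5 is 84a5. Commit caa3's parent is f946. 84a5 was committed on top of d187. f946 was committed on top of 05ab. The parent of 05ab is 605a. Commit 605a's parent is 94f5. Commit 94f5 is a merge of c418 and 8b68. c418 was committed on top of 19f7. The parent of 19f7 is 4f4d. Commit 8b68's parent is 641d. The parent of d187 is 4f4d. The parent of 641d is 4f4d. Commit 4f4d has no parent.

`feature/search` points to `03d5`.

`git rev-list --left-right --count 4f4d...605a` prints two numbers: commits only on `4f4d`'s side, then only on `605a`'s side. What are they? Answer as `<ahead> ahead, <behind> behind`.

Reachable from 4f4d: {4f4d}.
Reachable from 605a: {19f7, 4f4d, 605a, 641d, 8b68, 94f5, c418}.
Only in 4f4d's history (ahead): {} — 0.
Only in 605a's history (behind): {19f7, 605a, 641d, 8b68, 94f5, c418} — 6.

0 ahead, 6 behind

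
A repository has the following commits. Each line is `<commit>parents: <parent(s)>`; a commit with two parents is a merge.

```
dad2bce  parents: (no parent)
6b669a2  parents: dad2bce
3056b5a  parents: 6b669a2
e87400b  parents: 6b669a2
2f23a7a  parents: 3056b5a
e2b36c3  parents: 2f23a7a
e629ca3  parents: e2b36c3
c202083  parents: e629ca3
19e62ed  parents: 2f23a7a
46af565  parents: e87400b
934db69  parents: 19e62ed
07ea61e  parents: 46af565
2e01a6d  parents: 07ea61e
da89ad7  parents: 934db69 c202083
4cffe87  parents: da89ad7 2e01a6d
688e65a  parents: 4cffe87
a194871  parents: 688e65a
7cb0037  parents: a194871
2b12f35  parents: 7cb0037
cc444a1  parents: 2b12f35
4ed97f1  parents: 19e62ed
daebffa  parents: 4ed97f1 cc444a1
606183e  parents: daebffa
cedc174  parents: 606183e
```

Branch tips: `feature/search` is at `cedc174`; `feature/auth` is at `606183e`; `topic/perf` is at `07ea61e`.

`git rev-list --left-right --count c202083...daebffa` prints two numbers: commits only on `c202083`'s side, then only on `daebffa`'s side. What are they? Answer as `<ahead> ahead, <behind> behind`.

0 ahead, 15 behind

Reachable from c202083: {2f23a7a, 3056b5a, 6b669a2, c202083, dad2bce, e2b36c3, e629ca3}.
Reachable from daebffa: {07ea61e, 19e62ed, 2b12f35, 2e01a6d, 2f23a7a, 3056b5a, 46af565, 4cffe87, 4ed97f1, 688e65a, 6b669a2, 7cb0037, 934db69, a194871, c202083, cc444a1, da89ad7, dad2bce, daebffa, e2b36c3, e629ca3, e87400b}.
Only in c202083's history (ahead): {} — 0.
Only in daebffa's history (behind): {07ea61e, 19e62ed, 2b12f35, 2e01a6d, 46af565, 4cffe87, 4ed97f1, 688e65a, 7cb0037, 934db69, a194871, cc444a1, da89ad7, daebffa, e87400b} — 15.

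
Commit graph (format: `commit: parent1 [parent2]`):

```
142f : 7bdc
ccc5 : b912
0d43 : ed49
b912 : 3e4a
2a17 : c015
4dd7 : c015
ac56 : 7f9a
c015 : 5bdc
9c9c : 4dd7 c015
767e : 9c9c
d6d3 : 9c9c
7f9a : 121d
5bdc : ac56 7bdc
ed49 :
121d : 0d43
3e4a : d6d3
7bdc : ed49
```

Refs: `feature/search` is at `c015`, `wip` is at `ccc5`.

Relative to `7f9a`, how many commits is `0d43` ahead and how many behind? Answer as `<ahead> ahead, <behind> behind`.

Reachable from 0d43: {0d43, ed49}.
Reachable from 7f9a: {0d43, 121d, 7f9a, ed49}.
Only in 0d43's history (ahead): {} — 0.
Only in 7f9a's history (behind): {121d, 7f9a} — 2.

0 ahead, 2 behind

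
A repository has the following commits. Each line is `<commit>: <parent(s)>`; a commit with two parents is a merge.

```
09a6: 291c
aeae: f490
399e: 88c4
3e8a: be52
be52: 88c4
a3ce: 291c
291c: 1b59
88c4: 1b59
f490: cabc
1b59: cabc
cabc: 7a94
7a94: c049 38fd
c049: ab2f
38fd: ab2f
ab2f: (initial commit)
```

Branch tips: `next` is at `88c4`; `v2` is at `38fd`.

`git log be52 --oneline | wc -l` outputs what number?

Walking parent pointers from be52: reachable set = {1b59, 38fd, 7a94, 88c4, ab2f, be52, c049, cabc}.
That is 8 commits.

8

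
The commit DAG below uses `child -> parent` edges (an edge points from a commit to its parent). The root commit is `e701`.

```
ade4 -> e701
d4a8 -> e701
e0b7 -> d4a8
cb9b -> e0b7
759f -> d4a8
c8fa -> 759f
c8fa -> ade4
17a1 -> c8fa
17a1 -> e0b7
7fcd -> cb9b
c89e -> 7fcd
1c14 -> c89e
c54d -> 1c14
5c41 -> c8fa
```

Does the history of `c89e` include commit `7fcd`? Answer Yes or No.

Yes

Ancestors of c89e (commits reachable by following parents): {7fcd, c89e, cb9b, d4a8, e0b7, e701}.
7fcd is in that set, so it is an ancestor of c89e.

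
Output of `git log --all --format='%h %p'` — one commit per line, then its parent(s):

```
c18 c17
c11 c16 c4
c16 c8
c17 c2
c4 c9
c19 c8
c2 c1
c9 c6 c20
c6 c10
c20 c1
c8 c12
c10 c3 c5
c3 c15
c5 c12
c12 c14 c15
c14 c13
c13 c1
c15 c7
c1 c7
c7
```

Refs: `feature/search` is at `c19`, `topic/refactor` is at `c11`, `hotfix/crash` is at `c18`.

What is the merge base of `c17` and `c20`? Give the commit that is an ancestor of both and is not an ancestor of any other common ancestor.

c1

Ancestors of c17: {c1, c17, c2, c7}.
Ancestors of c20: {c1, c20, c7}.
Common ancestors: {c1, c7}.
Among these, c1 is not an ancestor of any other common ancestor — it is the merge base.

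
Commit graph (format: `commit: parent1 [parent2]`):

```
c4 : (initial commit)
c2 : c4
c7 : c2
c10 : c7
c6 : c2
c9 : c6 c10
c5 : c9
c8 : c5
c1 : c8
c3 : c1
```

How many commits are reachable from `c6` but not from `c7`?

1

Reachable from c6: {c2, c4, c6}.
Reachable from c7: {c2, c4, c7}.
In c6's history but not c7's: {c6} — 1 commit.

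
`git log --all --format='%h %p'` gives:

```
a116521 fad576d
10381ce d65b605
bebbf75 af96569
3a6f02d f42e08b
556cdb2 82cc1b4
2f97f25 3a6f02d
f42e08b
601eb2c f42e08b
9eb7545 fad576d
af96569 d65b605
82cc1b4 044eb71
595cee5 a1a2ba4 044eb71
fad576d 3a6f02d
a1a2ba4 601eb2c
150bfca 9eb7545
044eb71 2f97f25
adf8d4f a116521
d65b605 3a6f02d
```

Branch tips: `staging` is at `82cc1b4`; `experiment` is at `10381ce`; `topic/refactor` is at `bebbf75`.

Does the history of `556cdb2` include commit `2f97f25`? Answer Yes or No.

Ancestors of 556cdb2 (commits reachable by following parents): {044eb71, 2f97f25, 3a6f02d, 556cdb2, 82cc1b4, f42e08b}.
2f97f25 is in that set, so it is an ancestor of 556cdb2.

Yes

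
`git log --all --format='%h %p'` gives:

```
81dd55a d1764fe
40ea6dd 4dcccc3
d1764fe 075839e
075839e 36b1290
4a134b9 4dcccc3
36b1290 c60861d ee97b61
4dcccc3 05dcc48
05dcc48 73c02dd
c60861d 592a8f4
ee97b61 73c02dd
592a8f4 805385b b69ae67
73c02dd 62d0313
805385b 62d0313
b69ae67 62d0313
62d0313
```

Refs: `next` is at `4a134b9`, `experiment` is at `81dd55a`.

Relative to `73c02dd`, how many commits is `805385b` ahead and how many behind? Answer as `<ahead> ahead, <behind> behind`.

1 ahead, 1 behind

Reachable from 805385b: {62d0313, 805385b}.
Reachable from 73c02dd: {62d0313, 73c02dd}.
Only in 805385b's history (ahead): {805385b} — 1.
Only in 73c02dd's history (behind): {73c02dd} — 1.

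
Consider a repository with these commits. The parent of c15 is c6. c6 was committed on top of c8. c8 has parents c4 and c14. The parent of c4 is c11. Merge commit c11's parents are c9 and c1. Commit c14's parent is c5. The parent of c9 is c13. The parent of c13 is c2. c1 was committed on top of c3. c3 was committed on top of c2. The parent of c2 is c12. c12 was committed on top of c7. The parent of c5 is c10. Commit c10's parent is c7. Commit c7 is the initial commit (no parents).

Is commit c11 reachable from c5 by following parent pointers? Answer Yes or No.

Ancestors of c5: {c10, c5, c7}.
c11 is not in that set, so it is not an ancestor of c5.

No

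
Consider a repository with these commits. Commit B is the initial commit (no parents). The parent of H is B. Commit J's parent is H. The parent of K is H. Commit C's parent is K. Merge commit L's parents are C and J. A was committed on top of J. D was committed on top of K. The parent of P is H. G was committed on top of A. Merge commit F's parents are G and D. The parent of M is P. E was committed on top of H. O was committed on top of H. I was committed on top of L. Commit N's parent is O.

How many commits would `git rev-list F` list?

8

Walking parent pointers from F: reachable set = {A, B, D, F, G, H, J, K}.
That is 8 commits.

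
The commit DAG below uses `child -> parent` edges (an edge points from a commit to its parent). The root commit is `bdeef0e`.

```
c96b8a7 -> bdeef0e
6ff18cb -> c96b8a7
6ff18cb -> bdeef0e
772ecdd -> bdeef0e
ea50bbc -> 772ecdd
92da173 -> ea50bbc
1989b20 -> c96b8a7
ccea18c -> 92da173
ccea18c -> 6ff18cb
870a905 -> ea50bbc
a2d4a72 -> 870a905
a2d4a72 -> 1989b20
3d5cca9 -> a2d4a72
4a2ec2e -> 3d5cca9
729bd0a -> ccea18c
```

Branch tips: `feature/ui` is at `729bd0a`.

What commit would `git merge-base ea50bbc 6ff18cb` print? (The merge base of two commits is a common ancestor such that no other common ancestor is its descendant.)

Ancestors of ea50bbc: {772ecdd, bdeef0e, ea50bbc}.
Ancestors of 6ff18cb: {6ff18cb, bdeef0e, c96b8a7}.
Common ancestors: {bdeef0e}.
The only common ancestor is bdeef0e, so it is the merge base.

bdeef0e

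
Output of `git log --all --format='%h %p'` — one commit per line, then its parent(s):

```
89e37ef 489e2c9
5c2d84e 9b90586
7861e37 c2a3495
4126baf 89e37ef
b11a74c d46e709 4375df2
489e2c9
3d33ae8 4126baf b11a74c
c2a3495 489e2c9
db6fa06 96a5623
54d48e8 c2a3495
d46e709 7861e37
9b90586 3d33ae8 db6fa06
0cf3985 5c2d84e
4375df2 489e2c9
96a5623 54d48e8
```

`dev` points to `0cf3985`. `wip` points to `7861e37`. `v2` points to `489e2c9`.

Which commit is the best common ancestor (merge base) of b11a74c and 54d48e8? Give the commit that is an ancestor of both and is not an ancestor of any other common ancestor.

Ancestors of b11a74c: {4375df2, 489e2c9, 7861e37, b11a74c, c2a3495, d46e709}.
Ancestors of 54d48e8: {489e2c9, 54d48e8, c2a3495}.
Common ancestors: {489e2c9, c2a3495}.
Among these, c2a3495 is not an ancestor of any other common ancestor — it is the merge base.

c2a3495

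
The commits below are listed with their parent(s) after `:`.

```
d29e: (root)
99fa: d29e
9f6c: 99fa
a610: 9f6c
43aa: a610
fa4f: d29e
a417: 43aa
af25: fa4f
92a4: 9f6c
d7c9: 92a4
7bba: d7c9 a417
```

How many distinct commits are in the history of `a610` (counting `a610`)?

4

Walking parent pointers from a610: reachable set = {99fa, 9f6c, a610, d29e}.
That is 4 commits.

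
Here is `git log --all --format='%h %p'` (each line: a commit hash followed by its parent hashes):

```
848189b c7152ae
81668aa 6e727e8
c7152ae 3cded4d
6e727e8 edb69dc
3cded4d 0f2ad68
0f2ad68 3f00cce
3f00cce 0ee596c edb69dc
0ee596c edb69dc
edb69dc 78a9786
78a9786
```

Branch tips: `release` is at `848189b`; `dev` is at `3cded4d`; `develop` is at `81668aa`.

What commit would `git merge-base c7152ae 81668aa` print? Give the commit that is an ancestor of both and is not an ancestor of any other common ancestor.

Ancestors of c7152ae: {0ee596c, 0f2ad68, 3cded4d, 3f00cce, 78a9786, c7152ae, edb69dc}.
Ancestors of 81668aa: {6e727e8, 78a9786, 81668aa, edb69dc}.
Common ancestors: {78a9786, edb69dc}.
Among these, edb69dc is not an ancestor of any other common ancestor — it is the merge base.

edb69dc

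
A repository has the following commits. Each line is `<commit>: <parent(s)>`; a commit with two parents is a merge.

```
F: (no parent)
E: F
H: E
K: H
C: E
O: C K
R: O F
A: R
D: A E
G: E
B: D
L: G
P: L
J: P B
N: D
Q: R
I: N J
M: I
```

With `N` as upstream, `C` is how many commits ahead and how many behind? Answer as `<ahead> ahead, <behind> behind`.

0 ahead, 7 behind

Reachable from C: {C, E, F}.
Reachable from N: {A, C, D, E, F, H, K, N, O, R}.
Only in C's history (ahead): {} — 0.
Only in N's history (behind): {A, D, H, K, N, O, R} — 7.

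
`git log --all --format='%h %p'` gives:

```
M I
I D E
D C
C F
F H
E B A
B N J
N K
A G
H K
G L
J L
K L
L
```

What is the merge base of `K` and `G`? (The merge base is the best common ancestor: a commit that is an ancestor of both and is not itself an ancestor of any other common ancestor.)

L

Ancestors of K: {K, L}.
Ancestors of G: {G, L}.
Common ancestors: {L}.
The only common ancestor is L, so it is the merge base.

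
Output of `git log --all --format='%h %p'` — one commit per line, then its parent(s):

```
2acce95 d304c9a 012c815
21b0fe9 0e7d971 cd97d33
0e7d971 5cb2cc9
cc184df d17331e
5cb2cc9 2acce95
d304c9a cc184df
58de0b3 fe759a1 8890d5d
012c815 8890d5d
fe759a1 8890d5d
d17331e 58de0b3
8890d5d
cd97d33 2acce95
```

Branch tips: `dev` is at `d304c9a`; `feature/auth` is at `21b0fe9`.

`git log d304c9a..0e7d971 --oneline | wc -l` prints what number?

Reachable from 0e7d971: {012c815, 0e7d971, 2acce95, 58de0b3, 5cb2cc9, 8890d5d, cc184df, d17331e, d304c9a, fe759a1}.
Reachable from d304c9a: {58de0b3, 8890d5d, cc184df, d17331e, d304c9a, fe759a1}.
In 0e7d971's history but not d304c9a's: {012c815, 0e7d971, 2acce95, 5cb2cc9} — 4 commits.

4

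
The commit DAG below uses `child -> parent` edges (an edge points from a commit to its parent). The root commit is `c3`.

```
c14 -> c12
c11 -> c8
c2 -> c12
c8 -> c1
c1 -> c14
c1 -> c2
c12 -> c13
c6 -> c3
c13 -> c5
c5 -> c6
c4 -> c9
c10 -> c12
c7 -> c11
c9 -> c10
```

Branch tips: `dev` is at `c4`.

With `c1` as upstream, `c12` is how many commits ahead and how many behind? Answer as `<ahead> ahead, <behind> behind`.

Reachable from c12: {c12, c13, c3, c5, c6}.
Reachable from c1: {c1, c12, c13, c14, c2, c3, c5, c6}.
Only in c12's history (ahead): {} — 0.
Only in c1's history (behind): {c1, c14, c2} — 3.

0 ahead, 3 behind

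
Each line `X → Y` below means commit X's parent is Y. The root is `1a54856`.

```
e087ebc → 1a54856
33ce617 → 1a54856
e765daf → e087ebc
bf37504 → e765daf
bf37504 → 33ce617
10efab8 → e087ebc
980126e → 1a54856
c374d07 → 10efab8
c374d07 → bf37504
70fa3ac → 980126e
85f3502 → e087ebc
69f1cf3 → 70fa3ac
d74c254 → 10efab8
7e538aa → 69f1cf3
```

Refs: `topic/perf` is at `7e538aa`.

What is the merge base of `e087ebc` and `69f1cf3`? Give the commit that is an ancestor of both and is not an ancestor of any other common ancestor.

Ancestors of e087ebc: {1a54856, e087ebc}.
Ancestors of 69f1cf3: {1a54856, 69f1cf3, 70fa3ac, 980126e}.
Common ancestors: {1a54856}.
The only common ancestor is 1a54856, so it is the merge base.

1a54856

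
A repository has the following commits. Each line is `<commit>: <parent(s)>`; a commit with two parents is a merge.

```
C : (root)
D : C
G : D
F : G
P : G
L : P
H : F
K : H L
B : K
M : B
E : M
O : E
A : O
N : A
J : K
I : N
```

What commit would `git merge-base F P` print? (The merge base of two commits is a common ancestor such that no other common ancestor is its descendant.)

Ancestors of F: {C, D, F, G}.
Ancestors of P: {C, D, G, P}.
Common ancestors: {C, D, G}.
Among these, G is not an ancestor of any other common ancestor — it is the merge base.

G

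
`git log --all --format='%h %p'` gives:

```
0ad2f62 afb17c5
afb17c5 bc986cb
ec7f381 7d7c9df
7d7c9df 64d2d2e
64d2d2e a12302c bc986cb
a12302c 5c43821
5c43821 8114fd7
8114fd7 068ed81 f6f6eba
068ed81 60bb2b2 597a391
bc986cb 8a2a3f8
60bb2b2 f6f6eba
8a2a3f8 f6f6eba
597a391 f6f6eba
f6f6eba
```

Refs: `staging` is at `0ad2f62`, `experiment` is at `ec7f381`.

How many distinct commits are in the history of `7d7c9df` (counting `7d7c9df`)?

Walking parent pointers from 7d7c9df: reachable set = {068ed81, 597a391, 5c43821, 60bb2b2, 64d2d2e, 7d7c9df, 8114fd7, 8a2a3f8, a12302c, bc986cb, f6f6eba}.
That is 11 commits.

11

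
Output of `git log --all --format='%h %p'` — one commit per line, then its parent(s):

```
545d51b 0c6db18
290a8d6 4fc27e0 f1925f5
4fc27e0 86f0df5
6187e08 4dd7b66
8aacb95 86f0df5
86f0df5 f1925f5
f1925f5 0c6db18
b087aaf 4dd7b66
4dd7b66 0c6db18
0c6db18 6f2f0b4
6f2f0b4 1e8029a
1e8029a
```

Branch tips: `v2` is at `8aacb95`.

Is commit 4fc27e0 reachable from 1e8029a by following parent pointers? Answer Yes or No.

No

Ancestors of 1e8029a: {1e8029a}.
4fc27e0 is not in that set, so it is not an ancestor of 1e8029a.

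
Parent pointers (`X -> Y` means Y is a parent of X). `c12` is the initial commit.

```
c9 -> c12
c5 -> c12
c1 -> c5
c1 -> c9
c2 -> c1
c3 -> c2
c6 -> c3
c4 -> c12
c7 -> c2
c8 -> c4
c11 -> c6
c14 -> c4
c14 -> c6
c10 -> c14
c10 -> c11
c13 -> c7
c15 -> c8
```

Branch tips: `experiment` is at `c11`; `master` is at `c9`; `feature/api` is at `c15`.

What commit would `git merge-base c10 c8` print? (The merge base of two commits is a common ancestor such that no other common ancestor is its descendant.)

Ancestors of c10: {c1, c10, c11, c12, c14, c2, c3, c4, c5, c6, c9}.
Ancestors of c8: {c12, c4, c8}.
Common ancestors: {c12, c4}.
Among these, c4 is not an ancestor of any other common ancestor — it is the merge base.

c4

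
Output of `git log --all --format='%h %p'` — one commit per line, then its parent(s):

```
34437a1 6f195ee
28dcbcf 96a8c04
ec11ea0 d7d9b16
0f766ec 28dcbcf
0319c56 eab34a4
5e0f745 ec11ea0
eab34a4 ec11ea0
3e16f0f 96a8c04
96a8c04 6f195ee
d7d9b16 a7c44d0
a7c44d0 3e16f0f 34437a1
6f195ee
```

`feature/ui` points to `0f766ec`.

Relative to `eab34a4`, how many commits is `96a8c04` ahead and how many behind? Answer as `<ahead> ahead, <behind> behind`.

0 ahead, 6 behind

Reachable from 96a8c04: {6f195ee, 96a8c04}.
Reachable from eab34a4: {34437a1, 3e16f0f, 6f195ee, 96a8c04, a7c44d0, d7d9b16, eab34a4, ec11ea0}.
Only in 96a8c04's history (ahead): {} — 0.
Only in eab34a4's history (behind): {34437a1, 3e16f0f, a7c44d0, d7d9b16, eab34a4, ec11ea0} — 6.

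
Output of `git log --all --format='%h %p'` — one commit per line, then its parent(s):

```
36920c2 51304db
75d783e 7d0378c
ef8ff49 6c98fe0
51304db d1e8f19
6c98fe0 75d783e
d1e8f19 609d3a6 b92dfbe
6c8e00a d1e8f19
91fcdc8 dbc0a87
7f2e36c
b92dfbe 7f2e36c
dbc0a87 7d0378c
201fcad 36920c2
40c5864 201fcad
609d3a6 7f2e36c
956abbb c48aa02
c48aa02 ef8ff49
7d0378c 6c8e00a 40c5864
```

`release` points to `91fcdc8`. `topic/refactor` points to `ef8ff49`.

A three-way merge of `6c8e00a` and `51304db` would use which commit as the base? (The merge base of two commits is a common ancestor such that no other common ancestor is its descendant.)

Ancestors of 6c8e00a: {609d3a6, 6c8e00a, 7f2e36c, b92dfbe, d1e8f19}.
Ancestors of 51304db: {51304db, 609d3a6, 7f2e36c, b92dfbe, d1e8f19}.
Common ancestors: {609d3a6, 7f2e36c, b92dfbe, d1e8f19}.
Among these, d1e8f19 is not an ancestor of any other common ancestor — it is the merge base.

d1e8f19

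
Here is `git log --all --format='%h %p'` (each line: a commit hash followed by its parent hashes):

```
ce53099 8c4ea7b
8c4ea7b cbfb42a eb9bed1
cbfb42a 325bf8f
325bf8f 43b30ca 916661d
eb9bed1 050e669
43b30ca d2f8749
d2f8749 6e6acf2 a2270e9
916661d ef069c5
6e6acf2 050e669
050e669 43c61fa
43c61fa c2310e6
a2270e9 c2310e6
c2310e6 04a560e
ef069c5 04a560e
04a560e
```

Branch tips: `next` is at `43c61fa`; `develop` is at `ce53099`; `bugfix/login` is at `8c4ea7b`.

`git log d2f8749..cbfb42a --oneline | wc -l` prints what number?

Reachable from cbfb42a: {04a560e, 050e669, 325bf8f, 43b30ca, 43c61fa, 6e6acf2, 916661d, a2270e9, c2310e6, cbfb42a, d2f8749, ef069c5}.
Reachable from d2f8749: {04a560e, 050e669, 43c61fa, 6e6acf2, a2270e9, c2310e6, d2f8749}.
In cbfb42a's history but not d2f8749's: {325bf8f, 43b30ca, 916661d, cbfb42a, ef069c5} — 5 commits.

5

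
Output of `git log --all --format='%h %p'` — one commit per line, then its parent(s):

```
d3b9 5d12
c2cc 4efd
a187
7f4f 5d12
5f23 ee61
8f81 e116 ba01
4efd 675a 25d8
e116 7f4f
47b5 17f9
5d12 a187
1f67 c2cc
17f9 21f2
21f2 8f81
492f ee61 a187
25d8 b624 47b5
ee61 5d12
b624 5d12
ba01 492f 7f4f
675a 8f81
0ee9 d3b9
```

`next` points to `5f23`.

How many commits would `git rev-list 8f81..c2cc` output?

8

Reachable from c2cc: {17f9, 21f2, 25d8, 47b5, 492f, 4efd, 5d12, 675a, 7f4f, 8f81, a187, b624, ba01, c2cc, e116, ee61}.
Reachable from 8f81: {492f, 5d12, 7f4f, 8f81, a187, ba01, e116, ee61}.
In c2cc's history but not 8f81's: {17f9, 21f2, 25d8, 47b5, 4efd, 675a, b624, c2cc} — 8 commits.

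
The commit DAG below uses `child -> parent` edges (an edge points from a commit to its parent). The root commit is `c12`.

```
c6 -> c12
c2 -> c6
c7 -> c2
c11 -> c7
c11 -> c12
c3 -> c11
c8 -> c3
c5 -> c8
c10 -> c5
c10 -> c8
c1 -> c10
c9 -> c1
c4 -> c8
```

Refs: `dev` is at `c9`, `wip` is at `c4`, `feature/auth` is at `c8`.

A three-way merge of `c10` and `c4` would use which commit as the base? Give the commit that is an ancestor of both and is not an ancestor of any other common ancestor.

Ancestors of c10: {c10, c11, c12, c2, c3, c5, c6, c7, c8}.
Ancestors of c4: {c11, c12, c2, c3, c4, c6, c7, c8}.
Common ancestors: {c11, c12, c2, c3, c6, c7, c8}.
Among these, c8 is not an ancestor of any other common ancestor — it is the merge base.

c8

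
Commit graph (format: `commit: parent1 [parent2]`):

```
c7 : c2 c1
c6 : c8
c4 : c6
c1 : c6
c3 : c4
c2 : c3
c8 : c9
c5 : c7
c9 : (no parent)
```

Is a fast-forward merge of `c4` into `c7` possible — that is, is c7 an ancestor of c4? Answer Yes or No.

A fast-forward from c7 to c4 is possible iff c7 is an ancestor of c4.
Ancestors of c4: {c4, c6, c8, c9}.
c7 is not among them, so fast-forward is not possible.

No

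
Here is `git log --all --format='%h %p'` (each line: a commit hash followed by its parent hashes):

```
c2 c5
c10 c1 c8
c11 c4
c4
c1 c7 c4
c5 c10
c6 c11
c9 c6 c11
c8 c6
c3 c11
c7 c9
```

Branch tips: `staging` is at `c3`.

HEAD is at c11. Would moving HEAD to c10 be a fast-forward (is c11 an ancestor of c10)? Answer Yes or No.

Yes

A fast-forward from c11 to c10 is possible iff c11 is an ancestor of c10.
Ancestors of c10: {c1, c10, c11, c4, c6, c7, c8, c9}.
c11 is among them, so fast-forward is possible.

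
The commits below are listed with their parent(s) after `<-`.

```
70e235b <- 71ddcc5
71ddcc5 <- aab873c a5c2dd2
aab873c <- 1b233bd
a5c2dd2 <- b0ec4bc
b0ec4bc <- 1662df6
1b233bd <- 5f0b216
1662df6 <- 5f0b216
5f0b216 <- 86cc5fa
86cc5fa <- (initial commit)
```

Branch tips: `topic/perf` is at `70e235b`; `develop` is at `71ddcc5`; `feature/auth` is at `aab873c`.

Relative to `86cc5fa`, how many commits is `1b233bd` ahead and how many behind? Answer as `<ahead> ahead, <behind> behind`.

2 ahead, 0 behind

Reachable from 1b233bd: {1b233bd, 5f0b216, 86cc5fa}.
Reachable from 86cc5fa: {86cc5fa}.
Only in 1b233bd's history (ahead): {1b233bd, 5f0b216} — 2.
Only in 86cc5fa's history (behind): {} — 0.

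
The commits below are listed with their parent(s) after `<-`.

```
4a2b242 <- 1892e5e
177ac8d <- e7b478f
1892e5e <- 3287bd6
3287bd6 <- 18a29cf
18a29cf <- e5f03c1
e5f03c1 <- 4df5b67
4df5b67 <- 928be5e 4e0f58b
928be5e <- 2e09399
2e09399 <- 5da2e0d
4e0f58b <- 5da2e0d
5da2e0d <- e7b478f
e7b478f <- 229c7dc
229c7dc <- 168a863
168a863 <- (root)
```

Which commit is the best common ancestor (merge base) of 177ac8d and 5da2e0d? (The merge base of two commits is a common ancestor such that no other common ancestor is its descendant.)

e7b478f

Ancestors of 177ac8d: {168a863, 177ac8d, 229c7dc, e7b478f}.
Ancestors of 5da2e0d: {168a863, 229c7dc, 5da2e0d, e7b478f}.
Common ancestors: {168a863, 229c7dc, e7b478f}.
Among these, e7b478f is not an ancestor of any other common ancestor — it is the merge base.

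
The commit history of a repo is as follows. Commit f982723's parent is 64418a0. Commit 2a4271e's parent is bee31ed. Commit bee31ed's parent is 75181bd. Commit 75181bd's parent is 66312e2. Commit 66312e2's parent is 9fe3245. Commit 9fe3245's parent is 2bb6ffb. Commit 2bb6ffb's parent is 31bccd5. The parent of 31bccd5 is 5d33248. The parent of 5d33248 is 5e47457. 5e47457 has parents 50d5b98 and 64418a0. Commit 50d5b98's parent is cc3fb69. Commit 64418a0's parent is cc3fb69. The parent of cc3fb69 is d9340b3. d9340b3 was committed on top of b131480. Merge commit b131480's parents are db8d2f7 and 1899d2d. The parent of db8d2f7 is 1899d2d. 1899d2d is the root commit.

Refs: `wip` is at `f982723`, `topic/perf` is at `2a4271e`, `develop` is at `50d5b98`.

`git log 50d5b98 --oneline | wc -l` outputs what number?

6

Walking parent pointers from 50d5b98: reachable set = {1899d2d, 50d5b98, b131480, cc3fb69, d9340b3, db8d2f7}.
That is 6 commits.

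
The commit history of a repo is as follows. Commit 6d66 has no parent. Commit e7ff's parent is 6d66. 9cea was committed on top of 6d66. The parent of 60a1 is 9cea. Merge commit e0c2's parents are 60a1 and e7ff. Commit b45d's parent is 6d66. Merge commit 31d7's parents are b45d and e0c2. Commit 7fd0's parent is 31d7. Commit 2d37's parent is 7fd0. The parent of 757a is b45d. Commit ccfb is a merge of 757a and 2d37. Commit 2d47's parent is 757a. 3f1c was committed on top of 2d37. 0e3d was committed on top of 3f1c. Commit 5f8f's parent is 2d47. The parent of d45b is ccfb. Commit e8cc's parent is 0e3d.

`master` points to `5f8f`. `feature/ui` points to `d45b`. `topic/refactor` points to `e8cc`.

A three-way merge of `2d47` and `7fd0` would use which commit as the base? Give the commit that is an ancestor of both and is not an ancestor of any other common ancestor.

b45d

Ancestors of 2d47: {2d47, 6d66, 757a, b45d}.
Ancestors of 7fd0: {31d7, 60a1, 6d66, 7fd0, 9cea, b45d, e0c2, e7ff}.
Common ancestors: {6d66, b45d}.
Among these, b45d is not an ancestor of any other common ancestor — it is the merge base.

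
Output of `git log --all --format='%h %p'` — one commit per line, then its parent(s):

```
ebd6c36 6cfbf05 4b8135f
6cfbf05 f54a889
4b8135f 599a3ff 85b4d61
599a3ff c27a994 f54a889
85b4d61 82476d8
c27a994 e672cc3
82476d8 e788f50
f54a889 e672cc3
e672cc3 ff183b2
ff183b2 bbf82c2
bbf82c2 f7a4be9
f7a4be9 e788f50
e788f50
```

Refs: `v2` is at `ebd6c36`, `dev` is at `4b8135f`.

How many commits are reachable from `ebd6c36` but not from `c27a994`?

Reachable from ebd6c36: {4b8135f, 599a3ff, 6cfbf05, 82476d8, 85b4d61, bbf82c2, c27a994, e672cc3, e788f50, ebd6c36, f54a889, f7a4be9, ff183b2}.
Reachable from c27a994: {bbf82c2, c27a994, e672cc3, e788f50, f7a4be9, ff183b2}.
In ebd6c36's history but not c27a994's: {4b8135f, 599a3ff, 6cfbf05, 82476d8, 85b4d61, ebd6c36, f54a889} — 7 commits.

7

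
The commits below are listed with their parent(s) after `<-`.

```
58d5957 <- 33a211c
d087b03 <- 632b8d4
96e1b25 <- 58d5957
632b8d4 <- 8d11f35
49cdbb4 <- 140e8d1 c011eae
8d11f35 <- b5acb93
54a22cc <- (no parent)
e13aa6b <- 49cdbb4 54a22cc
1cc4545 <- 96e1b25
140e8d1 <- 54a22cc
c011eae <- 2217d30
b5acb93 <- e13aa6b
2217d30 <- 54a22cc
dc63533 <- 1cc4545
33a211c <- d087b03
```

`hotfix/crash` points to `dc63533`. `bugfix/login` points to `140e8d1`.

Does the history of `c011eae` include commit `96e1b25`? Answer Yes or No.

No

Ancestors of c011eae: {2217d30, 54a22cc, c011eae}.
96e1b25 is not in that set, so it is not an ancestor of c011eae.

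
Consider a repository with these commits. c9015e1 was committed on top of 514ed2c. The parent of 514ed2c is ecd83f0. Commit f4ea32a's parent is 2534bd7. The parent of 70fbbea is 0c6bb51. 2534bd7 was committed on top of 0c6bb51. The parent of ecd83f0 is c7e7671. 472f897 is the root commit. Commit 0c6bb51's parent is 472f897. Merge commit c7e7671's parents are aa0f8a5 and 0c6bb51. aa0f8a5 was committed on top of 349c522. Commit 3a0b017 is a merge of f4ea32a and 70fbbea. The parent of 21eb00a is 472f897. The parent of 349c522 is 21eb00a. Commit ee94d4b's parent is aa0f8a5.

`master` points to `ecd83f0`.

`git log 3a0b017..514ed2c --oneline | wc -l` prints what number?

6

Reachable from 514ed2c: {0c6bb51, 21eb00a, 349c522, 472f897, 514ed2c, aa0f8a5, c7e7671, ecd83f0}.
Reachable from 3a0b017: {0c6bb51, 2534bd7, 3a0b017, 472f897, 70fbbea, f4ea32a}.
In 514ed2c's history but not 3a0b017's: {21eb00a, 349c522, 514ed2c, aa0f8a5, c7e7671, ecd83f0} — 6 commits.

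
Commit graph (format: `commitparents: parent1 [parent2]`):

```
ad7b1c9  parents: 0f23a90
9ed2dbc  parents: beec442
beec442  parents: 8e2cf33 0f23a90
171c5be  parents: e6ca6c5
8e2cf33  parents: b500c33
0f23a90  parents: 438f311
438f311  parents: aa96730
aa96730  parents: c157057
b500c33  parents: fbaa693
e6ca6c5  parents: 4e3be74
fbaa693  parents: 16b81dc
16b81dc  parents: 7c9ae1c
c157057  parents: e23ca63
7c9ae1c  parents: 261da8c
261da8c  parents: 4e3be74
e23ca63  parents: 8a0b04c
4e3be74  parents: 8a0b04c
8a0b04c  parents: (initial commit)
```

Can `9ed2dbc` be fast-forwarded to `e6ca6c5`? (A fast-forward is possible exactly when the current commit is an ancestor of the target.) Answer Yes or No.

No

A fast-forward from 9ed2dbc to e6ca6c5 is possible iff 9ed2dbc is an ancestor of e6ca6c5.
Ancestors of e6ca6c5: {4e3be74, 8a0b04c, e6ca6c5}.
9ed2dbc is not among them, so fast-forward is not possible.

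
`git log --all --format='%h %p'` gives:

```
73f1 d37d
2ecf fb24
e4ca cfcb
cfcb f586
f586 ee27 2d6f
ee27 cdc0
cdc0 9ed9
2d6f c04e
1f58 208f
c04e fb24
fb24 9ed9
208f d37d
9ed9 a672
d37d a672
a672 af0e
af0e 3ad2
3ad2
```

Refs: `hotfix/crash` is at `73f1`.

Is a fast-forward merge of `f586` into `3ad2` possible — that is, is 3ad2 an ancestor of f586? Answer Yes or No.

A fast-forward from 3ad2 to f586 is possible iff 3ad2 is an ancestor of f586.
Ancestors of f586: {2d6f, 3ad2, 9ed9, a672, af0e, c04e, cdc0, ee27, f586, fb24}.
3ad2 is among them, so fast-forward is possible.

Yes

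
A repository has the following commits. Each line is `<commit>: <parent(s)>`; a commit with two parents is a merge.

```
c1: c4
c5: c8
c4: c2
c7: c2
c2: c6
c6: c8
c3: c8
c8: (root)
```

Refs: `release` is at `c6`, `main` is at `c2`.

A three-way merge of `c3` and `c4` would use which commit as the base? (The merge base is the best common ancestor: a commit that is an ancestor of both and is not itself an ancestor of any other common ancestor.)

c8

Ancestors of c3: {c3, c8}.
Ancestors of c4: {c2, c4, c6, c8}.
Common ancestors: {c8}.
The only common ancestor is c8, so it is the merge base.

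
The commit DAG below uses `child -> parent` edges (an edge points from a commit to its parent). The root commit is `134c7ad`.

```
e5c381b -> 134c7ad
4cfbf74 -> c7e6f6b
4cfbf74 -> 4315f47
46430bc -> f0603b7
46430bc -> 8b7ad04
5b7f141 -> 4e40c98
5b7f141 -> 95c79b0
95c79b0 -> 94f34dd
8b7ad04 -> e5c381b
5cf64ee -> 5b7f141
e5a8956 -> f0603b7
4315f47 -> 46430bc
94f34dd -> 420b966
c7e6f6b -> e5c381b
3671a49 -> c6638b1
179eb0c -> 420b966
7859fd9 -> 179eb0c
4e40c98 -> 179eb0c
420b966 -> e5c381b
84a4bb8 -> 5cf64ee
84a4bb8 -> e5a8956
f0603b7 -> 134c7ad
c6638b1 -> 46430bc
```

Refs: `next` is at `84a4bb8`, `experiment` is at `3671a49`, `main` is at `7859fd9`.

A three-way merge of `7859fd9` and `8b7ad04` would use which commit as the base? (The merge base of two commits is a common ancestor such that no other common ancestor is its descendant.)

e5c381b

Ancestors of 7859fd9: {134c7ad, 179eb0c, 420b966, 7859fd9, e5c381b}.
Ancestors of 8b7ad04: {134c7ad, 8b7ad04, e5c381b}.
Common ancestors: {134c7ad, e5c381b}.
Among these, e5c381b is not an ancestor of any other common ancestor — it is the merge base.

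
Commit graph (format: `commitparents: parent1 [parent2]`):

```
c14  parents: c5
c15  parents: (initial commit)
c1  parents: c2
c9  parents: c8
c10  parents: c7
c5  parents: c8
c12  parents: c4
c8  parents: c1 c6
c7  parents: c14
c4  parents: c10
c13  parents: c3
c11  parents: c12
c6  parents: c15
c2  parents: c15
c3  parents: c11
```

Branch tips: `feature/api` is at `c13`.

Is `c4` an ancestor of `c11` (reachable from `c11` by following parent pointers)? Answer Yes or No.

Yes

Ancestors of c11 (commits reachable by following parents): {c1, c10, c11, c12, c14, c15, c2, c4, c5, c6, c7, c8}.
c4 is in that set, so it is an ancestor of c11.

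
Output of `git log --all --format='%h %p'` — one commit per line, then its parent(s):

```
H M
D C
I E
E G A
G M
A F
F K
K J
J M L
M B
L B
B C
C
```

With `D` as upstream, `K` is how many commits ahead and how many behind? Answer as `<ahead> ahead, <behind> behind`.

5 ahead, 1 behind

Reachable from K: {B, C, J, K, L, M}.
Reachable from D: {C, D}.
Only in K's history (ahead): {B, J, K, L, M} — 5.
Only in D's history (behind): {D} — 1.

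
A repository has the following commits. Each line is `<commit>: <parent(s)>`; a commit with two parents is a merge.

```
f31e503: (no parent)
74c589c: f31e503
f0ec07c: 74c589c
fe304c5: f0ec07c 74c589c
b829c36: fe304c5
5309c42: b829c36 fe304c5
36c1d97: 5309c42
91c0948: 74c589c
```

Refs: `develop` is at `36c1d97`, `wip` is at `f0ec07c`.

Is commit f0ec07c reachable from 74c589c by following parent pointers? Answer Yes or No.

No

Ancestors of 74c589c: {74c589c, f31e503}.
f0ec07c is not in that set, so it is not an ancestor of 74c589c.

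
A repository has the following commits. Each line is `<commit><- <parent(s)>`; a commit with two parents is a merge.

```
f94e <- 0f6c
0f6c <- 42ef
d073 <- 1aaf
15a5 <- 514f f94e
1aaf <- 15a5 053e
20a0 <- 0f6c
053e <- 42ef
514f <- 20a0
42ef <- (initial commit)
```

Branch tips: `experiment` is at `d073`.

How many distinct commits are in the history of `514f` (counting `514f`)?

4

Walking parent pointers from 514f: reachable set = {0f6c, 20a0, 42ef, 514f}.
That is 4 commits.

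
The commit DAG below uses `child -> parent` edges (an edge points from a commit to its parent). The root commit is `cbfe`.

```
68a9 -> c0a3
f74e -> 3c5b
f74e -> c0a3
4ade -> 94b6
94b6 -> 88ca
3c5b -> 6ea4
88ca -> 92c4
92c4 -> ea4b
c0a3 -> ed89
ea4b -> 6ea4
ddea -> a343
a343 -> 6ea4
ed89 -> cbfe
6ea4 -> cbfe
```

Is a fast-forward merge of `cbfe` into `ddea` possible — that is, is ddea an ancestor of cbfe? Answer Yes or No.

A fast-forward from ddea to cbfe is possible iff ddea is an ancestor of cbfe.
Ancestors of cbfe: {cbfe}.
ddea is not among them, so fast-forward is not possible.

No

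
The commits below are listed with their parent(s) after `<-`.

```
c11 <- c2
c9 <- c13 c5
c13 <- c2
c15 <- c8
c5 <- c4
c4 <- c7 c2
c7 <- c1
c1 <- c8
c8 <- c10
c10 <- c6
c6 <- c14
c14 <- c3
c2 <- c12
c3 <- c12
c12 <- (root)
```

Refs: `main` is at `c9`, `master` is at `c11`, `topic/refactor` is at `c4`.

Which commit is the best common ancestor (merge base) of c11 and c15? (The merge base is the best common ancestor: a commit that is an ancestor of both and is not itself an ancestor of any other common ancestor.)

c12

Ancestors of c11: {c11, c12, c2}.
Ancestors of c15: {c10, c12, c14, c15, c3, c6, c8}.
Common ancestors: {c12}.
The only common ancestor is c12, so it is the merge base.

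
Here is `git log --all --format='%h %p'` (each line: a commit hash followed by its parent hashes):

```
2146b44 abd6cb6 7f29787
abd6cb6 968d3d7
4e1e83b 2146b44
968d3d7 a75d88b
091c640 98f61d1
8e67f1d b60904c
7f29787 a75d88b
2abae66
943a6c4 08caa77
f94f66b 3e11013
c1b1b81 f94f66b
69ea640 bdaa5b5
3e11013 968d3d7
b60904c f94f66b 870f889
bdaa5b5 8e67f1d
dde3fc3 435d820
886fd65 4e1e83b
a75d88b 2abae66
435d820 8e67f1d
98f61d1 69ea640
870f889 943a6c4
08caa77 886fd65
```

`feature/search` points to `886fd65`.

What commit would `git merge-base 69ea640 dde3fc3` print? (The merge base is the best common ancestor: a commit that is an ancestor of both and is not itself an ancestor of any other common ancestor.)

8e67f1d

Ancestors of 69ea640: {08caa77, 2146b44, 2abae66, 3e11013, 4e1e83b, 69ea640, 7f29787, 870f889, 886fd65, 8e67f1d, 943a6c4, 968d3d7, a75d88b, abd6cb6, b60904c, bdaa5b5, f94f66b}.
Ancestors of dde3fc3: {08caa77, 2146b44, 2abae66, 3e11013, 435d820, 4e1e83b, 7f29787, 870f889, 886fd65, 8e67f1d, 943a6c4, 968d3d7, a75d88b, abd6cb6, b60904c, dde3fc3, f94f66b}.
Common ancestors: {08caa77, 2146b44, 2abae66, 3e11013, 4e1e83b, 7f29787, 870f889, 886fd65, 8e67f1d, 943a6c4, 968d3d7, a75d88b, abd6cb6, b60904c, f94f66b}.
Among these, 8e67f1d is not an ancestor of any other common ancestor — it is the merge base.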